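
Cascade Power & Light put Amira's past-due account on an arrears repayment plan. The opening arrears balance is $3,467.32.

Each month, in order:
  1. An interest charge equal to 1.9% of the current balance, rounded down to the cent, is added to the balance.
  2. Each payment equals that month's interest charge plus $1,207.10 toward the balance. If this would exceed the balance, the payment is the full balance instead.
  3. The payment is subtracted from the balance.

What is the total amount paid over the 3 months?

Month 1: $3,467.32 +$65.87 interest = $3,533.19; pay $1,272.97 → $2,260.22
Month 2: $2,260.22 +$42.94 interest = $2,303.16; pay $1,250.04 → $1,053.12
Month 3: $1,053.12 +$20.00 interest = $1,073.12; pay $1,073.12 → $0.00
Total paid: $3,596.13

$3,596.13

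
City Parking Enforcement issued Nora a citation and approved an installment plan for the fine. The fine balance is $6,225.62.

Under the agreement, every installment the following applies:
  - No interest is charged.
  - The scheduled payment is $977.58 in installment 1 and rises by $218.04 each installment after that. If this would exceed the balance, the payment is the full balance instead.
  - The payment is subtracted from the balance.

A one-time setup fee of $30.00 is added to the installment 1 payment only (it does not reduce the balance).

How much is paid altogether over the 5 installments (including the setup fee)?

Installment 1: opening $6,225.62; payment $977.58 (+ $30.00 fee); balance $5,248.04
Installment 2: opening $5,248.04; payment $1,195.62; balance $4,052.42
Installment 3: opening $4,052.42; payment $1,413.66; balance $2,638.76
Installment 4: opening $2,638.76; payment $1,631.70; balance $1,007.06
Installment 5: opening $1,007.06; payment $1,007.06; balance $0.00
Total paid: $6,255.62

$6,255.62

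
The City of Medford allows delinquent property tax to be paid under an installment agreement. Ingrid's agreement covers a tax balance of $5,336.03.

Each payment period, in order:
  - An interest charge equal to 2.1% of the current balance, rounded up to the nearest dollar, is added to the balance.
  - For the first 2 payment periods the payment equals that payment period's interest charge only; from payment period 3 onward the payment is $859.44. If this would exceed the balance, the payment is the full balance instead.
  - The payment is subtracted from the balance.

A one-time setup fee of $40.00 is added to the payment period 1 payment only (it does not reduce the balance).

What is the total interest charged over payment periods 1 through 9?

# | Opening | Interest | Payment | Fee | End bal
1 | $5,336.03 | $113.00 | $113.00 | $40.00 | $5,336.03
2 | $5,336.03 | $113.00 | $113.00 | — | $5,336.03
3 | $5,336.03 | $113.00 | $859.44 | — | $4,589.59
4 | $4,589.59 | $97.00 | $859.44 | — | $3,827.15
5 | $3,827.15 | $81.00 | $859.44 | — | $3,048.71
6 | $3,048.71 | $65.00 | $859.44 | — | $2,254.27
7 | $2,254.27 | $48.00 | $859.44 | — | $1,442.83
8 | $1,442.83 | $31.00 | $859.44 | — | $614.39
9 | $614.39 | $13.00 | $627.39 | — | $0.00
Total interest: $113.00 + $113.00 + $113.00 + $97.00 + $81.00 + $65.00 + $48.00 + $31.00 + $13.00 = $674.00

$674.00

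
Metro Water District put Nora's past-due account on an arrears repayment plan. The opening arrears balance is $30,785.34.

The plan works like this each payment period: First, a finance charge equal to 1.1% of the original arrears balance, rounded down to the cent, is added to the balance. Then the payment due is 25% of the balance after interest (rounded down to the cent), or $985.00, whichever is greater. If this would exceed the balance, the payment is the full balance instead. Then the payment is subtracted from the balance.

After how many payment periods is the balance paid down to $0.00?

Payment period 1: opening $30,785.34; interest $338.63 → $31,123.97; payment $7,780.99; balance $23,342.98
Payment period 2: opening $23,342.98; interest $338.63 → $23,681.61; payment $5,920.40; balance $17,761.21
Payment period 3: opening $17,761.21; interest $338.63 → $18,099.84; payment $4,524.96; balance $13,574.88
Payment period 4: opening $13,574.88; interest $338.63 → $13,913.51; payment $3,478.37; balance $10,435.14
Payment period 5: opening $10,435.14; interest $338.63 → $10,773.77; payment $2,693.44; balance $8,080.33
Payment period 6: opening $8,080.33; interest $338.63 → $8,418.96; payment $2,104.74; balance $6,314.22
Payment period 7: opening $6,314.22; interest $338.63 → $6,652.85; payment $1,663.21; balance $4,989.64
Payment period 8: opening $4,989.64; interest $338.63 → $5,328.27; payment $1,332.06; balance $3,996.21
Payment period 9: opening $3,996.21; interest $338.63 → $4,334.84; payment $1,083.71; balance $3,251.13
Payment period 10: opening $3,251.13; interest $338.63 → $3,589.76; payment $985.00; balance $2,604.76
Payment period 11: opening $2,604.76; interest $338.63 → $2,943.39; payment $985.00; balance $1,958.39
Payment period 12: opening $1,958.39; interest $338.63 → $2,297.02; payment $985.00; balance $1,312.02
Payment period 13: opening $1,312.02; interest $338.63 → $1,650.65; payment $985.00; balance $665.65
Payment period 14: opening $665.65; interest $338.63 → $1,004.28; payment $985.00; balance $19.28
Payment period 15: opening $19.28; interest $338.63 → $357.91; payment $357.91; balance $0.00
Balance reaches $0.00 in payment period 15.

15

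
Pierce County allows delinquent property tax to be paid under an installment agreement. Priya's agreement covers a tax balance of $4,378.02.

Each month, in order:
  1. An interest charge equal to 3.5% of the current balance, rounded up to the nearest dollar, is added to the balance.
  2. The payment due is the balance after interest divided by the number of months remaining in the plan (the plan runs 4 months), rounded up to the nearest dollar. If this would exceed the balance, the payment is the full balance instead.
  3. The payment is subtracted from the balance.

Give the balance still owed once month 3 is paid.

$1,213.02

Month 1: $4,378.02 +$154.00 interest = $4,532.02; pay $1,134.00 → $3,398.02
Month 2: $3,398.02 +$119.00 interest = $3,517.02; pay $1,173.00 → $2,344.02
Month 3: $2,344.02 +$83.00 interest = $2,427.02; pay $1,214.00 → $1,213.02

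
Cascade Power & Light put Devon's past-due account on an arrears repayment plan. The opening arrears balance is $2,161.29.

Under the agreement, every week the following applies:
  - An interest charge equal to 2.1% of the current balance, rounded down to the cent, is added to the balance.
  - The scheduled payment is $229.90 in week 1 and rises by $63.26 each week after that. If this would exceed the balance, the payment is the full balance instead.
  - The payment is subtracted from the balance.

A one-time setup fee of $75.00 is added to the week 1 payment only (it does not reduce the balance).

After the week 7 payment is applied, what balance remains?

$0.00

# | Opening | Interest | Payment | Fee | End bal
1 | $2,161.29 | $45.38 | $229.90 | $75.00 | $1,976.77
2 | $1,976.77 | $41.51 | $293.16 | — | $1,725.12
3 | $1,725.12 | $36.22 | $356.42 | — | $1,404.92
4 | $1,404.92 | $29.50 | $419.68 | — | $1,014.74
5 | $1,014.74 | $21.30 | $482.94 | — | $553.10
6 | $553.10 | $11.61 | $546.20 | — | $18.51
7 | $18.51 | $0.38 | $18.89 | — | $0.00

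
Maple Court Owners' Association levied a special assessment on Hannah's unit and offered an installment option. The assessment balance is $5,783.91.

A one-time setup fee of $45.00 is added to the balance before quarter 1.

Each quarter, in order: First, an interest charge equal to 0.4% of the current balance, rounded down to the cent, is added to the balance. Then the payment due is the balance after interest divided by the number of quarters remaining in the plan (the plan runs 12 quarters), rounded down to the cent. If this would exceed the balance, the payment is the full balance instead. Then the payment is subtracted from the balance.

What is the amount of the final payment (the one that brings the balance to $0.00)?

Quarter 1: $5,828.91 +$23.31 interest = $5,852.22; pay $487.68 → $5,364.54
Quarter 2: $5,364.54 +$21.45 interest = $5,385.99; pay $489.63 → $4,896.36
Quarter 3: $4,896.36 +$19.58 interest = $4,915.94; pay $491.59 → $4,424.35
Quarter 4: $4,424.35 +$17.69 interest = $4,442.04; pay $493.56 → $3,948.48
Quarter 5: $3,948.48 +$15.79 interest = $3,964.27; pay $495.53 → $3,468.74
Quarter 6: $3,468.74 +$13.87 interest = $3,482.61; pay $497.51 → $2,985.10
Quarter 7: $2,985.10 +$11.94 interest = $2,997.04; pay $499.50 → $2,497.54
Quarter 8: $2,497.54 +$9.99 interest = $2,507.53; pay $501.50 → $2,006.03
Quarter 9: $2,006.03 +$8.02 interest = $2,014.05; pay $503.51 → $1,510.54
Quarter 10: $1,510.54 +$6.04 interest = $1,516.58; pay $505.52 → $1,011.06
Quarter 11: $1,011.06 +$4.04 interest = $1,015.10; pay $507.55 → $507.55
Quarter 12: $507.55 +$2.03 interest = $509.58; pay $509.58 → $0.00

$509.58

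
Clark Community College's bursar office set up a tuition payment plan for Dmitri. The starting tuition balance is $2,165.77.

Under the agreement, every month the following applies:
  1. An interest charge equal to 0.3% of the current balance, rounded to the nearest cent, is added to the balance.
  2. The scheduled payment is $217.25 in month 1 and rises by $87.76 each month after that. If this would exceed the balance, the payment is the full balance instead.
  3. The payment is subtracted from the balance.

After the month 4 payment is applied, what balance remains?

$791.35

Month 1: $2,165.77 +$6.50 interest = $2,172.27; pay $217.25 → $1,955.02
Month 2: $1,955.02 +$5.87 interest = $1,960.89; pay $305.01 → $1,655.88
Month 3: $1,655.88 +$4.97 interest = $1,660.85; pay $392.77 → $1,268.08
Month 4: $1,268.08 +$3.80 interest = $1,271.88; pay $480.53 → $791.35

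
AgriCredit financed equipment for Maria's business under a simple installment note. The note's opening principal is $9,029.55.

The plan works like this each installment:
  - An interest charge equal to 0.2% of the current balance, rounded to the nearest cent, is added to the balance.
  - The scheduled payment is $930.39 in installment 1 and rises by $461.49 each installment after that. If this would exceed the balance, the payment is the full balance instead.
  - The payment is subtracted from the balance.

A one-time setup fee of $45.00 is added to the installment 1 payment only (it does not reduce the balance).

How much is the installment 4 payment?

Installment 1: opening $9,029.55; interest $18.06 → $9,047.61; payment $930.39 (+ $45.00 fee); balance $8,117.22
Installment 2: opening $8,117.22; interest $16.23 → $8,133.45; payment $1,391.88; balance $6,741.57
Installment 3: opening $6,741.57; interest $13.48 → $6,755.05; payment $1,853.37; balance $4,901.68
Installment 4: opening $4,901.68; interest $9.80 → $4,911.48; payment $2,314.86; balance $2,596.62

$2,314.86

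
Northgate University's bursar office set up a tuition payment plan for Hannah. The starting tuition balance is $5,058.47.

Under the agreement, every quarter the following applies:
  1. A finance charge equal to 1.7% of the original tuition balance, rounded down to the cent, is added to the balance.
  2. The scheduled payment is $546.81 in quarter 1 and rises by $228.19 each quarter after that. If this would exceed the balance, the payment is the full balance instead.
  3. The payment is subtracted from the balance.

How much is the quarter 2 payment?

$775.00

# | Opening | Interest | Payment | End bal
1 | $5,058.47 | $85.99 | $546.81 | $4,597.65
2 | $4,597.65 | $85.99 | $775.00 | $3,908.64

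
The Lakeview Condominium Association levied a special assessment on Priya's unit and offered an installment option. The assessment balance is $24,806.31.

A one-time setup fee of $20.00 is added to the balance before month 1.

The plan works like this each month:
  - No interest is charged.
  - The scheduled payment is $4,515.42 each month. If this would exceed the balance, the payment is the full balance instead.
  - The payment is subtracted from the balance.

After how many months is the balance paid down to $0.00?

6

Month 1: opening $24,826.31; payment $4,515.42; balance $20,310.89
Month 2: opening $20,310.89; payment $4,515.42; balance $15,795.47
Month 3: opening $15,795.47; payment $4,515.42; balance $11,280.05
Month 4: opening $11,280.05; payment $4,515.42; balance $6,764.63
Month 5: opening $6,764.63; payment $4,515.42; balance $2,249.21
Month 6: opening $2,249.21; payment $2,249.21; balance $0.00
Balance reaches $0.00 in month 6.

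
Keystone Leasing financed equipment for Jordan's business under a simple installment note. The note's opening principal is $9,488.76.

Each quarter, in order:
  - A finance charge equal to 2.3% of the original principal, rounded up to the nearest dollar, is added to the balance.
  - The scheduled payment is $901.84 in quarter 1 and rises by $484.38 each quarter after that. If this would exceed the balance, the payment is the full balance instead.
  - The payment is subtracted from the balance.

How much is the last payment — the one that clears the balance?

# | Opening | Interest | Payment | End bal
1 | $9,488.76 | $219.00 | $901.84 | $8,805.92
2 | $8,805.92 | $219.00 | $1,386.22 | $7,638.70
3 | $7,638.70 | $219.00 | $1,870.60 | $5,987.10
4 | $5,987.10 | $219.00 | $2,354.98 | $3,851.12
5 | $3,851.12 | $219.00 | $2,839.36 | $1,230.76
6 | $1,230.76 | $219.00 | $1,449.76 | $0.00

$1,449.76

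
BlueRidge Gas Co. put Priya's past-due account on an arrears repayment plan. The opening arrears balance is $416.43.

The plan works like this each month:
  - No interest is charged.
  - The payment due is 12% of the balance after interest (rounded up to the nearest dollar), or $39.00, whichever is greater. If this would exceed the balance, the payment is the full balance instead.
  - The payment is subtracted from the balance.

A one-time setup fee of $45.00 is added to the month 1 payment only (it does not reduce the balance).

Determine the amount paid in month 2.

Month 1: opening $416.43; payment $50.00 (+ $45.00 fee); balance $366.43
Month 2: opening $366.43; payment $44.00; balance $322.43

$44.00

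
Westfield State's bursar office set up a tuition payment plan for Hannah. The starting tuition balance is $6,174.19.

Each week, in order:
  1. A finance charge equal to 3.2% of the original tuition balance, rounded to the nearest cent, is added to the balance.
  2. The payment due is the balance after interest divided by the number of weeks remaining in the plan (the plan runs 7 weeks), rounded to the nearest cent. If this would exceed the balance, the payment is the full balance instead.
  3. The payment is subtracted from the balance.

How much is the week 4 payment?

$1,032.09

Week 1: $6,174.19 +$197.57 interest = $6,371.76; pay $910.25 → $5,461.51
Week 2: $5,461.51 +$197.57 interest = $5,659.08; pay $943.18 → $4,715.90
Week 3: $4,715.90 +$197.57 interest = $4,913.47; pay $982.69 → $3,930.78
Week 4: $3,930.78 +$197.57 interest = $4,128.35; pay $1,032.09 → $3,096.26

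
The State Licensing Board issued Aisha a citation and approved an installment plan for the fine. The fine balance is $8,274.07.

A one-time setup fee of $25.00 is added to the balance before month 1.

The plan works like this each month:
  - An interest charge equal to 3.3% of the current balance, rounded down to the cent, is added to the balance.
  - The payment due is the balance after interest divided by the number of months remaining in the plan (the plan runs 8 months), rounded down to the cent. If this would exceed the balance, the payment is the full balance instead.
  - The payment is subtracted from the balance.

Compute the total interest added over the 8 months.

$1,332.12

Month 1: opening $8,299.07; interest $273.86 → $8,572.93; payment $1,071.61; balance $7,501.32
Month 2: opening $7,501.32; interest $247.54 → $7,748.86; payment $1,106.98; balance $6,641.88
Month 3: opening $6,641.88; interest $219.18 → $6,861.06; payment $1,143.51; balance $5,717.55
Month 4: opening $5,717.55; interest $188.67 → $5,906.22; payment $1,181.24; balance $4,724.98
Month 5: opening $4,724.98; interest $155.92 → $4,880.90; payment $1,220.22; balance $3,660.68
Month 6: opening $3,660.68; interest $120.80 → $3,781.48; payment $1,260.49; balance $2,520.99
Month 7: opening $2,520.99; interest $83.19 → $2,604.18; payment $1,302.09; balance $1,302.09
Month 8: opening $1,302.09; interest $42.96 → $1,345.05; payment $1,345.05; balance $0.00
Total interest: $273.86 + $247.54 + $219.18 + $188.67 + $155.92 + $120.80 + $83.19 + $42.96 = $1,332.12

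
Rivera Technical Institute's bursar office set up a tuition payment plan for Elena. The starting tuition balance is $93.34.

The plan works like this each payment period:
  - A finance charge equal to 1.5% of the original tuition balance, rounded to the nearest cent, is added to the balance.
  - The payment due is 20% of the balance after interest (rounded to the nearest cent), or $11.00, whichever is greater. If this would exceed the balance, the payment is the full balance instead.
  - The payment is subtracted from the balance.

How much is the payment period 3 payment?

Payment period 1: $93.34 +$1.40 interest = $94.74; pay $18.95 → $75.79
Payment period 2: $75.79 +$1.40 interest = $77.19; pay $15.44 → $61.75
Payment period 3: $61.75 +$1.40 interest = $63.15; pay $12.63 → $50.52

$12.63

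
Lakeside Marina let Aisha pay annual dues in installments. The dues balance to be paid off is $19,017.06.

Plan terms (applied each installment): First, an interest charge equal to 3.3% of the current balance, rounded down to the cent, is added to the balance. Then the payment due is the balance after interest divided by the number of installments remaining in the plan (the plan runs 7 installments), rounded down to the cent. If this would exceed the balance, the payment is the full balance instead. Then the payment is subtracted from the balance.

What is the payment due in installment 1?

$2,806.37

Installment 1: opening $19,017.06; interest $627.56 → $19,644.62; payment $2,806.37; balance $16,838.25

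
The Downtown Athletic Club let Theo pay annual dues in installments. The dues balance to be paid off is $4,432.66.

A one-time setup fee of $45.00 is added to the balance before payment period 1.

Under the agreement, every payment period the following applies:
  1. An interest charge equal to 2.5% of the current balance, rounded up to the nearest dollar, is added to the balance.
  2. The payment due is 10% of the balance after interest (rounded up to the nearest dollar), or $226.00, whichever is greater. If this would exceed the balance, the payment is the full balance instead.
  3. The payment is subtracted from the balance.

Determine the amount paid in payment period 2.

$424.00

Payment period 1: opening $4,477.66; interest $112.00 → $4,589.66; payment $459.00; balance $4,130.66
Payment period 2: opening $4,130.66; interest $104.00 → $4,234.66; payment $424.00; balance $3,810.66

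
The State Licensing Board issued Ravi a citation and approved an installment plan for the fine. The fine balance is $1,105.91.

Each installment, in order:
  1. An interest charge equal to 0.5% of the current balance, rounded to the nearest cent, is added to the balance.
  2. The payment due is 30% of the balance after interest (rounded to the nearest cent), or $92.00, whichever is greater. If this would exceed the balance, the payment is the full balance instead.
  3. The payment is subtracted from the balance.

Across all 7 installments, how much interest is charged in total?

Installment 1: opening $1,105.91; interest $5.53 → $1,111.44; payment $333.43; balance $778.01
Installment 2: opening $778.01; interest $3.89 → $781.90; payment $234.57; balance $547.33
Installment 3: opening $547.33; interest $2.74 → $550.07; payment $165.02; balance $385.05
Installment 4: opening $385.05; interest $1.93 → $386.98; payment $116.09; balance $270.89
Installment 5: opening $270.89; interest $1.35 → $272.24; payment $92.00; balance $180.24
Installment 6: opening $180.24; interest $0.90 → $181.14; payment $92.00; balance $89.14
Installment 7: opening $89.14; interest $0.45 → $89.59; payment $89.59; balance $0.00
Total interest: $5.53 + $3.89 + $2.74 + $1.93 + $1.35 + $0.90 + $0.45 = $16.79

$16.79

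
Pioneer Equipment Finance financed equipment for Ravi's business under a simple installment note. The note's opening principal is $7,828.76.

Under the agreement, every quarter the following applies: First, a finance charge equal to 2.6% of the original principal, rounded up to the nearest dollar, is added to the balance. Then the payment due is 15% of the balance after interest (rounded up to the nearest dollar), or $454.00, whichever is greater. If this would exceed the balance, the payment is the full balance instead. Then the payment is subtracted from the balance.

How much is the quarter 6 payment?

$648.00

Quarter 1: $7,828.76 +$204.00 interest = $8,032.76; pay $1,205.00 → $6,827.76
Quarter 2: $6,827.76 +$204.00 interest = $7,031.76; pay $1,055.00 → $5,976.76
Quarter 3: $5,976.76 +$204.00 interest = $6,180.76; pay $928.00 → $5,252.76
Quarter 4: $5,252.76 +$204.00 interest = $5,456.76; pay $819.00 → $4,637.76
Quarter 5: $4,637.76 +$204.00 interest = $4,841.76; pay $727.00 → $4,114.76
Quarter 6: $4,114.76 +$204.00 interest = $4,318.76; pay $648.00 → $3,670.76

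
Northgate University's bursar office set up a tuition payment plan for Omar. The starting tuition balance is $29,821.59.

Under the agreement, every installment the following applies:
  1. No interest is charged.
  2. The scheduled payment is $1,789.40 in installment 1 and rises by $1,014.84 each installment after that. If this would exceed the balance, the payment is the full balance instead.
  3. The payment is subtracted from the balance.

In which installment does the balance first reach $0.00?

7

# | Opening | Payment | End bal
1 | $29,821.59 | $1,789.40 | $28,032.19
2 | $28,032.19 | $2,804.24 | $25,227.95
3 | $25,227.95 | $3,819.08 | $21,408.87
4 | $21,408.87 | $4,833.92 | $16,574.95
5 | $16,574.95 | $5,848.76 | $10,726.19
6 | $10,726.19 | $6,863.60 | $3,862.59
7 | $3,862.59 | $3,862.59 | $0.00
Balance reaches $0.00 in installment 7.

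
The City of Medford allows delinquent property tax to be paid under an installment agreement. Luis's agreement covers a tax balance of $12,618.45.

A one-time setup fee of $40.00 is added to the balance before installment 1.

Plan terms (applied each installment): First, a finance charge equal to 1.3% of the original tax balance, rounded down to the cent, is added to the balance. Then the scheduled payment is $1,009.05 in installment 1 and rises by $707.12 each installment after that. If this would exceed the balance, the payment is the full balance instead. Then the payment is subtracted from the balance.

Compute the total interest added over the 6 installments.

$984.18

Installment 1: $12,658.45 +$164.03 interest = $12,822.48; pay $1,009.05 → $11,813.43
Installment 2: $11,813.43 +$164.03 interest = $11,977.46; pay $1,716.17 → $10,261.29
Installment 3: $10,261.29 +$164.03 interest = $10,425.32; pay $2,423.29 → $8,002.03
Installment 4: $8,002.03 +$164.03 interest = $8,166.06; pay $3,130.41 → $5,035.65
Installment 5: $5,035.65 +$164.03 interest = $5,199.68; pay $3,837.53 → $1,362.15
Installment 6: $1,362.15 +$164.03 interest = $1,526.18; pay $1,526.18 → $0.00
Total interest: $164.03 + $164.03 + $164.03 + $164.03 + $164.03 + $164.03 = $984.18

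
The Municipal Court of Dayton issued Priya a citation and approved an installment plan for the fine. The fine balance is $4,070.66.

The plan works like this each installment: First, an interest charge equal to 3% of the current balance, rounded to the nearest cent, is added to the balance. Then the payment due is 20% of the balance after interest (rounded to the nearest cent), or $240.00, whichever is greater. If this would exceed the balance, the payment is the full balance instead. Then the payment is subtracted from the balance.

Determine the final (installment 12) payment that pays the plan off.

Installment 1: $4,070.66 +$122.12 interest = $4,192.78; pay $838.56 → $3,354.22
Installment 2: $3,354.22 +$100.63 interest = $3,454.85; pay $690.97 → $2,763.88
Installment 3: $2,763.88 +$82.92 interest = $2,846.80; pay $569.36 → $2,277.44
Installment 4: $2,277.44 +$68.32 interest = $2,345.76; pay $469.15 → $1,876.61
Installment 5: $1,876.61 +$56.30 interest = $1,932.91; pay $386.58 → $1,546.33
Installment 6: $1,546.33 +$46.39 interest = $1,592.72; pay $318.54 → $1,274.18
Installment 7: $1,274.18 +$38.23 interest = $1,312.41; pay $262.48 → $1,049.93
Installment 8: $1,049.93 +$31.50 interest = $1,081.43; pay $240.00 → $841.43
Installment 9: $841.43 +$25.24 interest = $866.67; pay $240.00 → $626.67
Installment 10: $626.67 +$18.80 interest = $645.47; pay $240.00 → $405.47
Installment 11: $405.47 +$12.16 interest = $417.63; pay $240.00 → $177.63
Installment 12: $177.63 +$5.33 interest = $182.96; pay $182.96 → $0.00

$182.96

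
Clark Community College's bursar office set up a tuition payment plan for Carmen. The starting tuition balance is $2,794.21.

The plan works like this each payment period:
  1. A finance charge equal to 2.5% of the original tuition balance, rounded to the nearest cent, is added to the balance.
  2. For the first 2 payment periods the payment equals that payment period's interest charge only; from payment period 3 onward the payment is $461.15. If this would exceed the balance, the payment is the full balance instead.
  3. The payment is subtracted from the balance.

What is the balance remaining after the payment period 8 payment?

# | Opening | Interest | Payment | End bal
1 | $2,794.21 | $69.86 | $69.86 | $2,794.21
2 | $2,794.21 | $69.86 | $69.86 | $2,794.21
3 | $2,794.21 | $69.86 | $461.15 | $2,402.92
4 | $2,402.92 | $69.86 | $461.15 | $2,011.63
5 | $2,011.63 | $69.86 | $461.15 | $1,620.34
6 | $1,620.34 | $69.86 | $461.15 | $1,229.05
7 | $1,229.05 | $69.86 | $461.15 | $837.76
8 | $837.76 | $69.86 | $461.15 | $446.47

$446.47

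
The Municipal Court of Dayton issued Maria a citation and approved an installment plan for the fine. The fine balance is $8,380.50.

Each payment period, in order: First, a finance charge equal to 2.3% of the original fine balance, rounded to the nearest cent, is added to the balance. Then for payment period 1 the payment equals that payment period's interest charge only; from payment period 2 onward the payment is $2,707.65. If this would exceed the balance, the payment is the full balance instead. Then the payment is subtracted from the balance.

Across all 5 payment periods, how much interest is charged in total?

# | Opening | Interest | Payment | End bal
1 | $8,380.50 | $192.75 | $192.75 | $8,380.50
2 | $8,380.50 | $192.75 | $2,707.65 | $5,865.60
3 | $5,865.60 | $192.75 | $2,707.65 | $3,350.70
4 | $3,350.70 | $192.75 | $2,707.65 | $835.80
5 | $835.80 | $192.75 | $1,028.55 | $0.00
Total interest: $192.75 + $192.75 + $192.75 + $192.75 + $192.75 = $963.75

$963.75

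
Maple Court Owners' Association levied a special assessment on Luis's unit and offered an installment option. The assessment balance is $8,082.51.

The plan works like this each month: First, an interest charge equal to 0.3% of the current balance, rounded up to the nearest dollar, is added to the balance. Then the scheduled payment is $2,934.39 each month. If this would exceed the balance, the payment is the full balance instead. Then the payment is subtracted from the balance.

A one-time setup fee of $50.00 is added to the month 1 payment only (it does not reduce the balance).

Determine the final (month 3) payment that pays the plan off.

$2,261.73

Month 1: opening $8,082.51; interest $25.00 → $8,107.51; payment $2,934.39 (+ $50.00 fee); balance $5,173.12
Month 2: opening $5,173.12; interest $16.00 → $5,189.12; payment $2,934.39; balance $2,254.73
Month 3: opening $2,254.73; interest $7.00 → $2,261.73; payment $2,261.73; balance $0.00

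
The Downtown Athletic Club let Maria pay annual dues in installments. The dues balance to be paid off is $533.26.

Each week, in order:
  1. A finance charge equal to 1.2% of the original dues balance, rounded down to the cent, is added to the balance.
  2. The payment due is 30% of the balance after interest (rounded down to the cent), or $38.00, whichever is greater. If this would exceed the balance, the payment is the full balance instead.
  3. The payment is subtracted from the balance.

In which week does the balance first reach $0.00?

Week 1: $533.26 +$6.39 interest = $539.65; pay $161.89 → $377.76
Week 2: $377.76 +$6.39 interest = $384.15; pay $115.24 → $268.91
Week 3: $268.91 +$6.39 interest = $275.30; pay $82.59 → $192.71
Week 4: $192.71 +$6.39 interest = $199.10; pay $59.73 → $139.37
Week 5: $139.37 +$6.39 interest = $145.76; pay $43.72 → $102.04
Week 6: $102.04 +$6.39 interest = $108.43; pay $38.00 → $70.43
Week 7: $70.43 +$6.39 interest = $76.82; pay $38.00 → $38.82
Week 8: $38.82 +$6.39 interest = $45.21; pay $38.00 → $7.21
Week 9: $7.21 +$6.39 interest = $13.60; pay $13.60 → $0.00
Balance reaches $0.00 in week 9.

9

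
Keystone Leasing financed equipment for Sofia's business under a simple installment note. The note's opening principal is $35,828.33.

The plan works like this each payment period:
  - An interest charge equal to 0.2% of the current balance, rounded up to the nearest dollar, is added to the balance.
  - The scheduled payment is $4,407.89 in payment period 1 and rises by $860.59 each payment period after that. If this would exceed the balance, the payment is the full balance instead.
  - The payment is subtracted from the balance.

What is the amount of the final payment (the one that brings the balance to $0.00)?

Payment period 1: opening $35,828.33; interest $72.00 → $35,900.33; payment $4,407.89; balance $31,492.44
Payment period 2: opening $31,492.44; interest $63.00 → $31,555.44; payment $5,268.48; balance $26,286.96
Payment period 3: opening $26,286.96; interest $53.00 → $26,339.96; payment $6,129.07; balance $20,210.89
Payment period 4: opening $20,210.89; interest $41.00 → $20,251.89; payment $6,989.66; balance $13,262.23
Payment period 5: opening $13,262.23; interest $27.00 → $13,289.23; payment $7,850.25; balance $5,438.98
Payment period 6: opening $5,438.98; interest $11.00 → $5,449.98; payment $5,449.98; balance $0.00

$5,449.98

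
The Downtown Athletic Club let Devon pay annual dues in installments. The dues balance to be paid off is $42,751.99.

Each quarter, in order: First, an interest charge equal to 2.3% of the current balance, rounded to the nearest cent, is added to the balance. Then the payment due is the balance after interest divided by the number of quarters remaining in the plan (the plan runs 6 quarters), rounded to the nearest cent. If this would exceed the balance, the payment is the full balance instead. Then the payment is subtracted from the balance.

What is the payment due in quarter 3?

Quarter 1: opening $42,751.99; interest $983.30 → $43,735.29; payment $7,289.22; balance $36,446.07
Quarter 2: opening $36,446.07; interest $838.26 → $37,284.33; payment $7,456.87; balance $29,827.46
Quarter 3: opening $29,827.46; interest $686.03 → $30,513.49; payment $7,628.37; balance $22,885.12

$7,628.37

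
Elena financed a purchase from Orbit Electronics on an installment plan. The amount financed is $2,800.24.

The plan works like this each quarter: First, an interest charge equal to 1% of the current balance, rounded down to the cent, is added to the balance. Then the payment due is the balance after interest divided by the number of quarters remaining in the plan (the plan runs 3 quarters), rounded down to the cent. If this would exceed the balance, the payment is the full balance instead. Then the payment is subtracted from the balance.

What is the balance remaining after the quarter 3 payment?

$0.00

Quarter 1: opening $2,800.24; interest $28.00 → $2,828.24; payment $942.74; balance $1,885.50
Quarter 2: opening $1,885.50; interest $18.85 → $1,904.35; payment $952.17; balance $952.18
Quarter 3: opening $952.18; interest $9.52 → $961.70; payment $961.70; balance $0.00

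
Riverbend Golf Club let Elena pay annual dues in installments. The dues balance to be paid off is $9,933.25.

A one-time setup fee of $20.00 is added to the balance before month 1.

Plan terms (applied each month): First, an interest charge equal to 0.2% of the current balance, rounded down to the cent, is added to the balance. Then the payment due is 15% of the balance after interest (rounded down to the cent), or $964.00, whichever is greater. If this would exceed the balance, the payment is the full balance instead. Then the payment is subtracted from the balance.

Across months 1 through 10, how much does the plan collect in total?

$10,050.49

Month 1: opening $9,953.25; interest $19.90 → $9,973.15; payment $1,495.97; balance $8,477.18
Month 2: opening $8,477.18; interest $16.95 → $8,494.13; payment $1,274.11; balance $7,220.02
Month 3: opening $7,220.02; interest $14.44 → $7,234.46; payment $1,085.16; balance $6,149.30
Month 4: opening $6,149.30; interest $12.29 → $6,161.59; payment $964.00; balance $5,197.59
Month 5: opening $5,197.59; interest $10.39 → $5,207.98; payment $964.00; balance $4,243.98
Month 6: opening $4,243.98; interest $8.48 → $4,252.46; payment $964.00; balance $3,288.46
Month 7: opening $3,288.46; interest $6.57 → $3,295.03; payment $964.00; balance $2,331.03
Month 8: opening $2,331.03; interest $4.66 → $2,335.69; payment $964.00; balance $1,371.69
Month 9: opening $1,371.69; interest $2.74 → $1,374.43; payment $964.00; balance $410.43
Month 10: opening $410.43; interest $0.82 → $411.25; payment $411.25; balance $0.00
Total paid: $10,050.49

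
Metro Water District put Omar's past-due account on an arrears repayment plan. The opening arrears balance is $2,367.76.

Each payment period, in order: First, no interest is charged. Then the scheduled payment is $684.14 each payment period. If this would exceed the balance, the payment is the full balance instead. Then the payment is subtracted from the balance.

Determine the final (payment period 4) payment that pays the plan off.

# | Opening | Payment | End bal
1 | $2,367.76 | $684.14 | $1,683.62
2 | $1,683.62 | $684.14 | $999.48
3 | $999.48 | $684.14 | $315.34
4 | $315.34 | $315.34 | $0.00

$315.34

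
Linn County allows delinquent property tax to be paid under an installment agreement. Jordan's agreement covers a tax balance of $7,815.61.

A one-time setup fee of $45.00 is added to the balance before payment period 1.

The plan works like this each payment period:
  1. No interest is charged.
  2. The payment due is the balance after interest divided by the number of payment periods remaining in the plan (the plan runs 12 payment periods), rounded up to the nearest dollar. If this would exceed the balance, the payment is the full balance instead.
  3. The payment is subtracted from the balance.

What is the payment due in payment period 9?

$655.00

Payment period 1: $7,860.61 − $656.00 → $7,204.61
Payment period 2: $7,204.61 − $655.00 → $6,549.61
Payment period 3: $6,549.61 − $655.00 → $5,894.61
Payment period 4: $5,894.61 − $655.00 → $5,239.61
Payment period 5: $5,239.61 − $655.00 → $4,584.61
Payment period 6: $4,584.61 − $655.00 → $3,929.61
Payment period 7: $3,929.61 − $655.00 → $3,274.61
Payment period 8: $3,274.61 − $655.00 → $2,619.61
Payment period 9: $2,619.61 − $655.00 → $1,964.61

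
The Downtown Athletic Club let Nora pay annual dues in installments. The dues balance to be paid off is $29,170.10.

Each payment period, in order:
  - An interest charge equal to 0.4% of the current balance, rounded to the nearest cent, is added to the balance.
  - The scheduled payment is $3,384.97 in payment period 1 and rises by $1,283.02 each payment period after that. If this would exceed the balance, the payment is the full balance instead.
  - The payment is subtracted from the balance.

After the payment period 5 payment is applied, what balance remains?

Payment period 1: $29,170.10 +$116.68 interest = $29,286.78; pay $3,384.97 → $25,901.81
Payment period 2: $25,901.81 +$103.61 interest = $26,005.42; pay $4,667.99 → $21,337.43
Payment period 3: $21,337.43 +$85.35 interest = $21,422.78; pay $5,951.01 → $15,471.77
Payment period 4: $15,471.77 +$61.89 interest = $15,533.66; pay $7,234.03 → $8,299.63
Payment period 5: $8,299.63 +$33.20 interest = $8,332.83; pay $8,332.83 → $0.00

$0.00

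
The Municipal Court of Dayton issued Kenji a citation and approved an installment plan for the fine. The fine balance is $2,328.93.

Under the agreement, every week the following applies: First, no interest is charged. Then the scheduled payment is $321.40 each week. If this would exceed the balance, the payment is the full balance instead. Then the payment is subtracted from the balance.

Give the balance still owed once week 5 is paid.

$721.93

# | Opening | Payment | End bal
1 | $2,328.93 | $321.40 | $2,007.53
2 | $2,007.53 | $321.40 | $1,686.13
3 | $1,686.13 | $321.40 | $1,364.73
4 | $1,364.73 | $321.40 | $1,043.33
5 | $1,043.33 | $321.40 | $721.93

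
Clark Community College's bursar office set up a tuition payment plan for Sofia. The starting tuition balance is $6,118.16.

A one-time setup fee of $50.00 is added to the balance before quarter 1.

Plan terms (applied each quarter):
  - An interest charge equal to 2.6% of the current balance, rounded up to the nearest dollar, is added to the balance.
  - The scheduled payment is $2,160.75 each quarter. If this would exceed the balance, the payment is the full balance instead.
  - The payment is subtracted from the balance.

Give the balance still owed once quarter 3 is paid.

$11.91

# | Opening | Interest | Payment | End bal
1 | $6,168.16 | $161.00 | $2,160.75 | $4,168.41
2 | $4,168.41 | $109.00 | $2,160.75 | $2,116.66
3 | $2,116.66 | $56.00 | $2,160.75 | $11.91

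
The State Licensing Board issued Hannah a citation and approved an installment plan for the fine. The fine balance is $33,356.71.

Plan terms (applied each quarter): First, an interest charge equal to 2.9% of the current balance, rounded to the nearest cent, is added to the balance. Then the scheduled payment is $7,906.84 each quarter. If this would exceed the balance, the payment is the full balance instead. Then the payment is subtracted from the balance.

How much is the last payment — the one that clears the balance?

$4,494.40

Quarter 1: opening $33,356.71; interest $967.34 → $34,324.05; payment $7,906.84; balance $26,417.21
Quarter 2: opening $26,417.21; interest $766.10 → $27,183.31; payment $7,906.84; balance $19,276.47
Quarter 3: opening $19,276.47; interest $559.02 → $19,835.49; payment $7,906.84; balance $11,928.65
Quarter 4: opening $11,928.65; interest $345.93 → $12,274.58; payment $7,906.84; balance $4,367.74
Quarter 5: opening $4,367.74; interest $126.66 → $4,494.40; payment $4,494.40; balance $0.00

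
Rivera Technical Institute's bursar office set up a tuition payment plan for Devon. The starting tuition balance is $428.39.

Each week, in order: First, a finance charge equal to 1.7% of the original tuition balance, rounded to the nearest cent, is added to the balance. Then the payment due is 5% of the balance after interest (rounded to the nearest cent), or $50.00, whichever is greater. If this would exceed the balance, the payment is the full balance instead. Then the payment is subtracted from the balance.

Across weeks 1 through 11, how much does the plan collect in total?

$508.47

# | Opening | Interest | Payment | End bal
1 | $428.39 | $7.28 | $50.00 | $385.67
2 | $385.67 | $7.28 | $50.00 | $342.95
3 | $342.95 | $7.28 | $50.00 | $300.23
4 | $300.23 | $7.28 | $50.00 | $257.51
5 | $257.51 | $7.28 | $50.00 | $214.79
6 | $214.79 | $7.28 | $50.00 | $172.07
7 | $172.07 | $7.28 | $50.00 | $129.35
8 | $129.35 | $7.28 | $50.00 | $86.63
9 | $86.63 | $7.28 | $50.00 | $43.91
10 | $43.91 | $7.28 | $50.00 | $1.19
11 | $1.19 | $7.28 | $8.47 | $0.00
Total paid: $508.47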